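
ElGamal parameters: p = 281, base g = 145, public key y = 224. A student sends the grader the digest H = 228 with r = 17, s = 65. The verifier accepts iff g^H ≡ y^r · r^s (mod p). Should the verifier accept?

accept

Left side g^H mod p:
Squares mod 281: 145^1≡145, 145^2≡231, 145^4≡252, 145^8≡279, 145^16≡4, 145^32≡16, 145^64≡256, 145^128≡63
228 = 128 + 64 + 32 + 4, so 145^228 ≡ 63·256·16·252 ≡ 200 (mod 281)
Right side y^r · r^s mod p:
Squares mod 281: 224^1≡224, 224^2≡158, 224^4≡236, 224^8≡58, 224^16≡273
17 = 16 + 1, so 224^17 ≡ 273·224 ≡ 175 (mod 281)
Squares mod 281: 17^1≡17, 17^2≡8, 17^4≡64, 17^8≡162, 17^16≡111, 17^32≡238, 17^64≡163
65 = 64 + 1, so 17^65 ≡ 163·17 ≡ 242 (mod 281)
175·242 = 42350 ≡ 200 (mod 281)
200 ≡ 200 (mod 281), so the signature is genuine.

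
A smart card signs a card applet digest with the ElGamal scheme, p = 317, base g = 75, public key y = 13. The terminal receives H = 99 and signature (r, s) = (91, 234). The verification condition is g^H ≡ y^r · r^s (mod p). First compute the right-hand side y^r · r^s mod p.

13^2 = 169
13^4 ≡ 169^2 = 28561 ≡ 31
13^8 ≡ 31^2 = 961 ≡ 10
13^16 ≡ 10^2 = 100
13^32 ≡ 100^2 = 10000 ≡ 173
13^64 ≡ 173^2 = 29929 ≡ 131
91 = 64 + 16 + 8 + 2 + 1, so 13^91 ≡ 131·100·10·169·13 ≡ 164 (mod 317)
91^2 = 8281 ≡ 39
91^4 ≡ 39^2 = 1521 ≡ 253
91^8 ≡ 253^2 = 64009 ≡ 292
91^16 ≡ 292^2 = 85264 ≡ 308
91^32 ≡ 308^2 = 94864 ≡ 81
91^64 ≡ 81^2 = 6561 ≡ 221
91^128 ≡ 221^2 = 48841 ≡ 23
234 = 128 + 64 + 32 + 8 + 2, so 91^234 ≡ 23·221·81·292·39 ≡ 172 (mod 317)
y^r · r^s ≡ 164·172 = 28208 ≡ 312 (mod 317)

312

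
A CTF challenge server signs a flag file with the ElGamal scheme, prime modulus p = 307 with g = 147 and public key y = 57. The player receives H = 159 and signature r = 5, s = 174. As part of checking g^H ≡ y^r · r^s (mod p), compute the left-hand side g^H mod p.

271

Squares mod 307: 147^1≡147, 147^2≡119, 147^4≡39, 147^8≡293, 147^16≡196, 147^32≡41, 147^64≡146, 147^128≡133
159 = 128 + 16 + 8 + 4 + 2 + 1, so 147^159 ≡ 133·196·293·39·119·147 ≡ 271 (mod 307)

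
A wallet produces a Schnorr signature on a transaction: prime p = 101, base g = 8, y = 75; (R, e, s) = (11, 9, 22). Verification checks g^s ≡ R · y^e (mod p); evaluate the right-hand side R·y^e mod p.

75^9 mod 101 = 93
R · y^e ≡ 11·93 = 1023 ≡ 13 (mod 101)

13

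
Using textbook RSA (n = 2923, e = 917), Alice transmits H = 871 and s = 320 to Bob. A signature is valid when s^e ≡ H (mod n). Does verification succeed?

s^917 mod 2923 = 871
s^917 mod 2923 = 871 matches H.

passes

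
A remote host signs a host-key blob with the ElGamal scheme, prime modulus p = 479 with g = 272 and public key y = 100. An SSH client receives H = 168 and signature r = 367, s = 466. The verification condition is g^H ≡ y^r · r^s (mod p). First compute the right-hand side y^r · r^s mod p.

140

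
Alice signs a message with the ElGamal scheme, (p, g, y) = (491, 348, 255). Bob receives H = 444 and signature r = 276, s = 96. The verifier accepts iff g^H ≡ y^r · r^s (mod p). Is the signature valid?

valid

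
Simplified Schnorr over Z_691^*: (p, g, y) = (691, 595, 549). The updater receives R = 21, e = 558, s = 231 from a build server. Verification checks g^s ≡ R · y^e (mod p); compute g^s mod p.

595^2 = 354025 ≡ 233
595^4 ≡ 233^2 = 54289 ≡ 391
595^8 ≡ 391^2 = 152881 ≡ 170
595^16 ≡ 170^2 = 28900 ≡ 569
595^32 ≡ 569^2 = 323761 ≡ 373
595^64 ≡ 373^2 = 139129 ≡ 238
595^128 ≡ 238^2 = 56644 ≡ 673
231 = 128 + 64 + 32 + 4 + 2 + 1, so 595^231 ≡ 673·238·373·391·233·595 ≡ 199 (mod 691)

199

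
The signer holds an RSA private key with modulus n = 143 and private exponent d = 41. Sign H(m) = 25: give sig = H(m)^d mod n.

25

Squares mod 143: (H(m))^1≡25, (H(m))^2≡53, (H(m))^4≡92, (H(m))^8≡27, (H(m))^16≡14, (H(m))^32≡53
41 = 32 + 8 + 1, so (H(m))^41 ≡ 53·27·25 ≡ 25 (mod 143)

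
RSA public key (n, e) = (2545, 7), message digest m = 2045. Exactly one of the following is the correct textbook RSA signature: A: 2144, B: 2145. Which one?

B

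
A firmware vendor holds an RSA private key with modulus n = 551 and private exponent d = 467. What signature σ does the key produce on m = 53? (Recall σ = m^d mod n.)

413

m^2 ≡ 53^2 = 2809 ≡ 54
m^4 ≡ 54^2 = 2916 ≡ 161
m^8 ≡ 161^2 = 25921 ≡ 24
m^16 ≡ 24^2 = 576 ≡ 25
m^32 ≡ 25^2 = 625 ≡ 74
m^64 ≡ 74^2 = 5476 ≡ 517
m^128 ≡ 517^2 = 267289 ≡ 54
m^256 ≡ 54^2 = 2916 ≡ 161
467 = 256 + 128 + 64 + 16 + 2 + 1, so m^467 ≡ 161·54·517·25·54·53 ≡ 413 (mod 551)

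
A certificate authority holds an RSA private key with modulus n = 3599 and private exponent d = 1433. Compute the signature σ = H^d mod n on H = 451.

H^2 ≡ 451^2 = 203401 ≡ 1857
H^4 ≡ 1857^2 = 3448449 ≡ 607
H^8 ≡ 607^2 = 368449 ≡ 1351
H^16 ≡ 1351^2 = 1825201 ≡ 508
H^32 ≡ 508^2 = 258064 ≡ 2535
H^64 ≡ 2535^2 = 6426225 ≡ 2010
H^128 ≡ 2010^2 = 4040100 ≡ 2022
H^256 ≡ 2022^2 = 4088484 ≡ 20
H^512 ≡ 20^2 = 400
H^1024 ≡ 400^2 = 160000 ≡ 1644
1433 = 1024 + 256 + 128 + 16 + 8 + 1, so H^1433 ≡ 1644·20·2022·508·1351·451 ≡ 633 (mod 3599)

633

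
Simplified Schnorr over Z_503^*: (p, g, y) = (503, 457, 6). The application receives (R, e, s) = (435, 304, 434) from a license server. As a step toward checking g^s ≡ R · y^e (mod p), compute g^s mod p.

Squares mod 503: 457^1≡457, 457^2≡104, 457^4≡253, 457^8≡128, 457^16≡288, 457^32≡452, 457^64≡86, 457^128≡354, 457^256≡69
434 = 256 + 128 + 32 + 16 + 2, so 457^434 ≡ 69·354·452·288·104 ≡ 39 (mod 503)

39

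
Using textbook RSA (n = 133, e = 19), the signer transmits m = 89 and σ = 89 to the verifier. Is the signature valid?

valid

σ^2 ≡ 89^2 = 7921 ≡ 74
σ^4 ≡ 74^2 = 5476 ≡ 23
σ^8 ≡ 23^2 = 529 ≡ 130
σ^16 ≡ 130^2 = 16900 ≡ 9
19 = 16 + 2 + 1, so σ^19 ≡ 9·74·89 ≡ 89 (mod 133)
89 = m, so the signature checks out.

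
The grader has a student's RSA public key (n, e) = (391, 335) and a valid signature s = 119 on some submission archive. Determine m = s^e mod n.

s^335 mod 391 = 357

357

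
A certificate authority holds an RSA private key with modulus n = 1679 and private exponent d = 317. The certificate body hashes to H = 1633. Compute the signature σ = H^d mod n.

1633

H^2 ≡ 1633^2 = 2666689 ≡ 437
H^4 ≡ 437^2 = 190969 ≡ 1242
H^8 ≡ 1242^2 = 1542564 ≡ 1242
H^16 ≡ 1242^2 = 1542564 ≡ 1242
H^32 ≡ 1242^2 = 1542564 ≡ 1242
H^64 ≡ 1242^2 = 1542564 ≡ 1242
H^128 ≡ 1242^2 = 1542564 ≡ 1242
H^256 ≡ 1242^2 = 1542564 ≡ 1242
317 = 256 + 32 + 16 + 8 + 4 + 1, so H^317 ≡ 1242·1242·1242·1242·1242·1633 ≡ 1633 (mod 1679)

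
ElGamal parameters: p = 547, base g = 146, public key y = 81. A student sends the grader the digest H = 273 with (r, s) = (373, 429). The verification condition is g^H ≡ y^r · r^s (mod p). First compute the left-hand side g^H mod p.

546

146^2 = 21316 ≡ 530
146^4 ≡ 530^2 = 280900 ≡ 289
146^8 ≡ 289^2 = 83521 ≡ 377
146^16 ≡ 377^2 = 142129 ≡ 456
146^32 ≡ 456^2 = 207936 ≡ 76
146^64 ≡ 76^2 = 5776 ≡ 306
146^128 ≡ 306^2 = 93636 ≡ 99
146^256 ≡ 99^2 = 9801 ≡ 502
273 = 256 + 16 + 1, so 146^273 ≡ 502·456·146 ≡ 546 (mod 547)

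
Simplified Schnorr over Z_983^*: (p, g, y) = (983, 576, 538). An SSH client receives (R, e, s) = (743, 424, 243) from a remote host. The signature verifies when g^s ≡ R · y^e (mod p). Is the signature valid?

invalid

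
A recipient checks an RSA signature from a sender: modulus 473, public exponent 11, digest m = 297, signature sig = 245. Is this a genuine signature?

forged

sig^2 ≡ 245^2 = 60025 ≡ 427
sig^4 ≡ 427^2 = 182329 ≡ 224
sig^8 ≡ 224^2 = 50176 ≡ 38
11 = 8 + 2 + 1, so sig^11 ≡ 38·427·245 ≡ 278 (mod 473)
sig^11 mod 473 = 278, but m = 297.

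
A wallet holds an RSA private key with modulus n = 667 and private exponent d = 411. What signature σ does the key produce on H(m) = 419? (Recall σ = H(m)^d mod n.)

180

(H(m))^411 mod 667 = 180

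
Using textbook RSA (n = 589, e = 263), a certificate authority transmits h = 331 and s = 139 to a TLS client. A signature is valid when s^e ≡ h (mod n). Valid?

s^2 ≡ 139^2 = 19321 ≡ 473
s^4 ≡ 473^2 = 223729 ≡ 498
s^8 ≡ 498^2 = 248004 ≡ 35
s^16 ≡ 35^2 = 1225 ≡ 47
s^32 ≡ 47^2 = 2209 ≡ 442
s^64 ≡ 442^2 = 195364 ≡ 405
s^128 ≡ 405^2 = 164025 ≡ 283
s^256 ≡ 283^2 = 80089 ≡ 574
263 = 256 + 4 + 2 + 1, so s^263 ≡ 574·498·473·139 ≡ 492 (mod 589)
The recovered value 492 does not match the digest 331.

no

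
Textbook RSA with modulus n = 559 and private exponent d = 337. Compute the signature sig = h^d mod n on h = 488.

488

h^2 ≡ 488^2 = 238144 ≡ 10
h^4 ≡ 10^2 = 100
h^8 ≡ 100^2 = 10000 ≡ 497
h^16 ≡ 497^2 = 247009 ≡ 490
h^32 ≡ 490^2 = 240100 ≡ 289
h^64 ≡ 289^2 = 83521 ≡ 230
h^128 ≡ 230^2 = 52900 ≡ 354
h^256 ≡ 354^2 = 125316 ≡ 100
337 = 256 + 64 + 16 + 1, so h^337 ≡ 100·230·490·488 ≡ 488 (mod 559)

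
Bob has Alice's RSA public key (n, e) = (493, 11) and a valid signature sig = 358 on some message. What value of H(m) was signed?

sig^11 mod 493 = 205

205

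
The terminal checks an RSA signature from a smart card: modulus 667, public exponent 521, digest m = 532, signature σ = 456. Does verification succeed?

σ^521 mod 667 = 135
The recovered value 135 does not match the digest 532.

fails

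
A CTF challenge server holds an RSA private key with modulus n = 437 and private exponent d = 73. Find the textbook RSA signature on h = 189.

132

Squares mod 437: h^1≡189, h^2≡324, h^4≡96, h^8≡39, h^16≡210, h^32≡400, h^64≡58
73 = 64 + 8 + 1, so h^73 ≡ 58·39·189 ≡ 132 (mod 437)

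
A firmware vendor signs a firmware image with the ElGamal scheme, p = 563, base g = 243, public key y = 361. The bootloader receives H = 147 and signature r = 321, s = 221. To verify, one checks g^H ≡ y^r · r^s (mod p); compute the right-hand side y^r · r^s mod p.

30

361^2 = 130321 ≡ 268
361^4 ≡ 268^2 = 71824 ≡ 323
361^8 ≡ 323^2 = 104329 ≡ 174
361^16 ≡ 174^2 = 30276 ≡ 437
361^32 ≡ 437^2 = 190969 ≡ 112
361^64 ≡ 112^2 = 12544 ≡ 158
361^128 ≡ 158^2 = 24964 ≡ 192
361^256 ≡ 192^2 = 36864 ≡ 269
321 = 256 + 64 + 1, so 361^321 ≡ 269·158·361 ≡ 346 (mod 563)
321^2 = 103041 ≡ 12
321^4 ≡ 12^2 = 144
321^8 ≡ 144^2 = 20736 ≡ 468
321^16 ≡ 468^2 = 219024 ≡ 17
321^32 ≡ 17^2 = 289
321^64 ≡ 289^2 = 83521 ≡ 197
321^128 ≡ 197^2 = 38809 ≡ 525
221 = 128 + 64 + 16 + 8 + 4 + 1, so 321^221 ≡ 525·197·17·468·144·321 ≡ 498 (mod 563)
y^r · r^s ≡ 346·498 = 172308 ≡ 30 (mod 563)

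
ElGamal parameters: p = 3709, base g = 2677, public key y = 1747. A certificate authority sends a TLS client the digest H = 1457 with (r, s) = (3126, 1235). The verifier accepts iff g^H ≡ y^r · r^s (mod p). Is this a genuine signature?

genuine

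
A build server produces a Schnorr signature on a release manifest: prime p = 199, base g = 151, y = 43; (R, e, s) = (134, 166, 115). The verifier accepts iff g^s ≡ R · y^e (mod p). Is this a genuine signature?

g^s mod p:
151^2 = 22801 ≡ 115
151^4 ≡ 115^2 = 13225 ≡ 91
151^8 ≡ 91^2 = 8281 ≡ 122
151^16 ≡ 122^2 = 14884 ≡ 158
151^32 ≡ 158^2 = 24964 ≡ 89
151^64 ≡ 89^2 = 7921 ≡ 160
115 = 64 + 32 + 16 + 2 + 1, so 151^115 ≡ 160·89·158·115·151 ≡ 158 (mod 199)
R · y^e mod p:
43^2 = 1849 ≡ 58
43^4 ≡ 58^2 = 3364 ≡ 180
43^8 ≡ 180^2 = 32400 ≡ 162
43^16 ≡ 162^2 = 26244 ≡ 175
43^32 ≡ 175^2 = 30625 ≡ 178
43^64 ≡ 178^2 = 31684 ≡ 43
43^128 ≡ 43^2 = 1849 ≡ 58
166 = 128 + 32 + 4 + 2, so 43^166 ≡ 58·178·180·58 ≡ 180 (mod 199)
134·180 = 24120 ≡ 41 (mod 199)
158 ≠ 41; the check fails.

forged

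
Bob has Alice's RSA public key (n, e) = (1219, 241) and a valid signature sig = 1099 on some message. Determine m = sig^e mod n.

55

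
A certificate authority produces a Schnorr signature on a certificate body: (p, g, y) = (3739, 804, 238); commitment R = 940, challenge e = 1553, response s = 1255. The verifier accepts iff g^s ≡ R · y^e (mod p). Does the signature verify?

g^s mod p:
804^2 = 646416 ≡ 3308
804^4 ≡ 3308^2 = 10942864 ≡ 2550
804^8 ≡ 2550^2 = 6502500 ≡ 379
804^16 ≡ 379^2 = 143641 ≡ 1559
804^32 ≡ 1559^2 = 2430481 ≡ 131
804^64 ≡ 131^2 = 17161 ≡ 2205
804^128 ≡ 2205^2 = 4862025 ≡ 1325
804^256 ≡ 1325^2 = 1755625 ≡ 2034
804^512 ≡ 2034^2 = 4137156 ≡ 1822
804^1024 ≡ 1822^2 = 3319684 ≡ 3191
1255 = 1024 + 128 + 64 + 32 + 4 + 2 + 1, so 804^1255 ≡ 3191·1325·2205·131·2550·3308·804 ≡ 3079 (mod 3739)
R · y^e mod p:
238^2 = 56644 ≡ 559
238^4 ≡ 559^2 = 312481 ≡ 2144
238^8 ≡ 2144^2 = 4596736 ≡ 1505
238^16 ≡ 1505^2 = 2265025 ≡ 2930
238^32 ≡ 2930^2 = 8584900 ≡ 156
238^64 ≡ 156^2 = 24336 ≡ 1902
238^128 ≡ 1902^2 = 3617604 ≡ 1991
238^256 ≡ 1991^2 = 3964081 ≡ 741
238^512 ≡ 741^2 = 549081 ≡ 3187
238^1024 ≡ 3187^2 = 10156969 ≡ 1845
1553 = 1024 + 512 + 16 + 1, so 238^1553 ≡ 1845·3187·2930·238 ≡ 2545 (mod 3739)
940·2545 = 2392300 ≡ 3079 (mod 3739)
3079 ≡ 3079 (mod 3739); signature holds.

verifies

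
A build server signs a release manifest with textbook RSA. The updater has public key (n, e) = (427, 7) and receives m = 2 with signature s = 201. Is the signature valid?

Squares mod 427: s^1≡201, s^2≡263, s^4≡422
7 = 4 + 2 + 1, so s^7 ≡ 422·263·201 ≡ 425 (mod 427)
425 ≠ 2, so verification fails.

invalid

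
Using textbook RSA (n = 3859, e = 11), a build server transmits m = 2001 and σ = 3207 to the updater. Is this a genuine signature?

Squares mod 3859: σ^1≡3207, σ^2≡614, σ^4≡2673, σ^8≡1920
11 = 8 + 2 + 1, so σ^11 ≡ 1920·614·3207 ≡ 2001 (mod 3859)
σ^11 mod 3859 = 2001 matches m.

genuine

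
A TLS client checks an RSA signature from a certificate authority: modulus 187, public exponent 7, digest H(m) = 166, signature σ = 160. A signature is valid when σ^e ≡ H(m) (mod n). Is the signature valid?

Squares mod 187: σ^1≡160, σ^2≡168, σ^4≡174
7 = 4 + 2 + 1, so σ^7 ≡ 174·168·160 ≡ 63 (mod 187)
63 ≠ 166, so verification fails.

invalid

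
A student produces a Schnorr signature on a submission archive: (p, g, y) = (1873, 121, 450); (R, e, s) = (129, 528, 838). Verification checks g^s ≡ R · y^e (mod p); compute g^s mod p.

1562

121^2 = 14641 ≡ 1530
121^4 ≡ 1530^2 = 2340900 ≡ 1523
121^8 ≡ 1523^2 = 2319529 ≡ 755
121^16 ≡ 755^2 = 570025 ≡ 633
121^32 ≡ 633^2 = 400689 ≡ 1740
121^64 ≡ 1740^2 = 3027600 ≡ 832
121^128 ≡ 832^2 = 692224 ≡ 1087
121^256 ≡ 1087^2 = 1181569 ≡ 1579
121^512 ≡ 1579^2 = 2493241 ≡ 278
838 = 512 + 256 + 64 + 4 + 2, so 121^838 ≡ 278·1579·832·1523·1530 ≡ 1562 (mod 1873)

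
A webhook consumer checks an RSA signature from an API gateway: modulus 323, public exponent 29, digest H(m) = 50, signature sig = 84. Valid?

yes

sig^2 ≡ 84^2 = 7056 ≡ 273
sig^4 ≡ 273^2 = 74529 ≡ 239
sig^8 ≡ 239^2 = 57121 ≡ 273
sig^16 ≡ 273^2 = 74529 ≡ 239
29 = 16 + 8 + 4 + 1, so sig^29 ≡ 239·273·239·84 ≡ 50 (mod 323)
sig^29 mod 323 = 50 matches H(m).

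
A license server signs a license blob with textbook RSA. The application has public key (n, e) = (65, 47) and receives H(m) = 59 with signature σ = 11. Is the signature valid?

invalid

Squares mod 65: σ^1≡11, σ^2≡56, σ^4≡16, σ^8≡61, σ^16≡16, σ^32≡61
47 = 32 + 8 + 4 + 2 + 1, so σ^47 ≡ 61·61·16·56·11 ≡ 6 (mod 65)
6 ≠ 59, so verification fails.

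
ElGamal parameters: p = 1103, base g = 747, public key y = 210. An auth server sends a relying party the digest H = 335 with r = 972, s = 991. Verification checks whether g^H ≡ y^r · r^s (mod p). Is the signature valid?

Left side g^H mod p:
747^2 = 558009 ≡ 994
747^4 ≡ 994^2 = 988036 ≡ 851
747^8 ≡ 851^2 = 724201 ≡ 633
747^16 ≡ 633^2 = 400689 ≡ 300
747^32 ≡ 300^2 = 90000 ≡ 657
747^64 ≡ 657^2 = 431649 ≡ 376
747^128 ≡ 376^2 = 141376 ≡ 192
747^256 ≡ 192^2 = 36864 ≡ 465
335 = 256 + 64 + 8 + 4 + 2 + 1, so 747^335 ≡ 465·376·633·851·994·747 ≡ 688 (mod 1103)
Right side y^r · r^s mod p:
210^2 = 44100 ≡ 1083
210^4 ≡ 1083^2 = 1172889 ≡ 400
210^8 ≡ 400^2 = 160000 ≡ 65
210^16 ≡ 65^2 = 4225 ≡ 916
210^32 ≡ 916^2 = 839056 ≡ 776
210^64 ≡ 776^2 = 602176 ≡ 1041
210^128 ≡ 1041^2 = 1083681 ≡ 535
210^256 ≡ 535^2 = 286225 ≡ 548
210^512 ≡ 548^2 = 300304 ≡ 288
972 = 512 + 256 + 128 + 64 + 8 + 4, so 210^972 ≡ 288·548·535·1041·65·400 ≡ 244 (mod 1103)
972^2 = 944784 ≡ 616
972^4 ≡ 616^2 = 379456 ≡ 24
972^8 ≡ 24^2 = 576
972^16 ≡ 576^2 = 331776 ≡ 876
972^32 ≡ 876^2 = 767376 ≡ 791
972^64 ≡ 791^2 = 625681 ≡ 280
972^128 ≡ 280^2 = 78400 ≡ 87
972^256 ≡ 87^2 = 7569 ≡ 951
972^512 ≡ 951^2 = 904401 ≡ 1044
991 = 512 + 256 + 128 + 64 + 16 + 8 + 4 + 2 + 1, so 972^991 ≡ 1044·951·87·280·876·576·24·616·972 ≡ 925 (mod 1103)
244·925 = 225700 ≡ 688 (mod 1103)
688 ≡ 688 (mod 1103), so the signature is genuine.

valid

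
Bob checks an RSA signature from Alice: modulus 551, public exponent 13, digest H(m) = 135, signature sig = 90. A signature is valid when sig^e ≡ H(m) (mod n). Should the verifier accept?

sig^2 ≡ 90^2 = 8100 ≡ 386
sig^4 ≡ 386^2 = 148996 ≡ 226
sig^8 ≡ 226^2 = 51076 ≡ 384
13 = 8 + 4 + 1, so sig^13 ≡ 384·226·90 ≡ 135 (mod 551)
sig^13 mod 551 = 135 matches H(m).

accept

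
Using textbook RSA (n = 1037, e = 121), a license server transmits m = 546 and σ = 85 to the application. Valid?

no

σ^121 mod 1037 = 85
The recovered value 85 does not match the digest 546.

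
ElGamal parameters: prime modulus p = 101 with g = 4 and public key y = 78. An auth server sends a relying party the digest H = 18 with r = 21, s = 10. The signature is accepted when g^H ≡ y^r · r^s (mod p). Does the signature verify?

Left side g^H mod p:
4^18 mod 101 = 78
Right side y^r · r^s mod p:
78^21 mod 101 = 37
21^10 mod 101 = 84
37·84 = 3108 ≡ 78 (mod 101)
78 ≡ 78 (mod 101), so the signature is genuine.

verifies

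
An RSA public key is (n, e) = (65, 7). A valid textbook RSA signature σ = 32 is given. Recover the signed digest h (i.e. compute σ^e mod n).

σ^2 ≡ 32^2 = 1024 ≡ 49
σ^4 ≡ 49^2 = 2401 ≡ 61
7 = 4 + 2 + 1, so σ^7 ≡ 61·49·32 ≡ 33 (mod 65)

33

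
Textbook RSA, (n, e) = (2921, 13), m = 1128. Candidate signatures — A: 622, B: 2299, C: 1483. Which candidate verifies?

Candidate A: Squares mod 2921: 622^1≡622, 622^2≡1312, 622^4≡875, 622^8≡323; 13 = 8 + 4 + 1, so 622^13 ≡ 323·875·622 ≡ 1128 (mod 2921)
  → matches m = 1128
Candidate B: Squares mod 2921: 2299^1≡2299, 2299^2≡1312, 2299^4≡875, 2299^8≡323; 13 = 8 + 4 + 1, so 2299^13 ≡ 323·875·2299 ≡ 1793 (mod 2921)
Candidate C: Squares mod 2921: 1483^1≡1483, 1483^2≡2697, 1483^4≡519, 1483^8≡629; 13 = 8 + 4 + 1, so 1483^13 ≡ 629·519·1483 ≡ 293 (mod 2921)

A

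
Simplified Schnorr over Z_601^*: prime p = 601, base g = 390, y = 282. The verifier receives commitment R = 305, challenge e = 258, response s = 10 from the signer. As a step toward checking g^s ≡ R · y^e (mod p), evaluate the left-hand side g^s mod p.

390^2 = 152100 ≡ 47
390^4 ≡ 47^2 = 2209 ≡ 406
390^8 ≡ 406^2 = 164836 ≡ 162
10 = 8 + 2, so 390^10 ≡ 162·47 ≡ 402 (mod 601)

402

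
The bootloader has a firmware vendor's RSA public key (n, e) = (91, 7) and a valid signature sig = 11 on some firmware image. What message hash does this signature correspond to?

sig^2 ≡ 11^2 = 121 ≡ 30
sig^4 ≡ 30^2 = 900 ≡ 81
7 = 4 + 2 + 1, so sig^7 ≡ 81·30·11 ≡ 67 (mod 91)

67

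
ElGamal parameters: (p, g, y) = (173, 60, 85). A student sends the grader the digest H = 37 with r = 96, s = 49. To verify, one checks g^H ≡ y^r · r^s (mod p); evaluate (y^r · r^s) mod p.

81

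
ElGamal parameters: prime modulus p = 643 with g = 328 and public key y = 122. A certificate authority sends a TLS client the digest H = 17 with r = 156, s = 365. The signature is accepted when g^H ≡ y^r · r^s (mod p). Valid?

Left side g^H mod p:
328^2 = 107584 ≡ 203
328^4 ≡ 203^2 = 41209 ≡ 57
328^8 ≡ 57^2 = 3249 ≡ 34
328^16 ≡ 34^2 = 1156 ≡ 513
17 = 16 + 1, so 328^17 ≡ 513·328 ≡ 441 (mod 643)
Right side y^r · r^s mod p:
122^2 = 14884 ≡ 95
122^4 ≡ 95^2 = 9025 ≡ 23
122^8 ≡ 23^2 = 529
122^16 ≡ 529^2 = 279841 ≡ 136
122^32 ≡ 136^2 = 18496 ≡ 492
122^64 ≡ 492^2 = 242064 ≡ 296
122^128 ≡ 296^2 = 87616 ≡ 168
156 = 128 + 16 + 8 + 4, so 122^156 ≡ 168·136·529·23 ≡ 211 (mod 643)
156^2 = 24336 ≡ 545
156^4 ≡ 545^2 = 297025 ≡ 602
156^8 ≡ 602^2 = 362404 ≡ 395
156^16 ≡ 395^2 = 156025 ≡ 419
156^32 ≡ 419^2 = 175561 ≡ 22
156^64 ≡ 22^2 = 484
156^128 ≡ 484^2 = 234256 ≡ 204
156^256 ≡ 204^2 = 41616 ≡ 464
365 = 256 + 64 + 32 + 8 + 4 + 1, so 156^365 ≡ 464·484·22·395·602·156 ≡ 575 (mod 643)
211·575 = 121325 ≡ 441 (mod 643)
441 ≡ 441 (mod 643), so the signature is genuine.

yes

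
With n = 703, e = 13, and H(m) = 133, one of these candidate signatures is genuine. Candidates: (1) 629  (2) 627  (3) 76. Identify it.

2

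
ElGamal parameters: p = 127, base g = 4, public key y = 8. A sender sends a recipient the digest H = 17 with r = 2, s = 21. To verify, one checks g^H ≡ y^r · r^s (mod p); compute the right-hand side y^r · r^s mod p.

64

8^2 = 64
2^2 = 4
2^4 ≡ 4^2 = 16
2^8 ≡ 16^2 = 256 ≡ 2
2^16 ≡ 2^2 = 4
21 = 16 + 4 + 1, so 2^21 ≡ 4·16·2 ≡ 1 (mod 127)
y^r · r^s ≡ 64·1 = 64 ≡ 64 (mod 127)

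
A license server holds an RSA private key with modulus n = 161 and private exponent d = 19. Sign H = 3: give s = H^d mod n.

H^2 ≡ 3^2 = 9
H^4 ≡ 9^2 = 81
H^8 ≡ 81^2 = 6561 ≡ 121
H^16 ≡ 121^2 = 14641 ≡ 151
19 = 16 + 2 + 1, so H^19 ≡ 151·9·3 ≡ 52 (mod 161)

52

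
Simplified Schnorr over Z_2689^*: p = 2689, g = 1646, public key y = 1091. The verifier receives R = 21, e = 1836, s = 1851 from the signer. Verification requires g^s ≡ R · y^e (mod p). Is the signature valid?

valid

g^s mod p:
Squares mod 2689: 1646^1≡1646, 1646^2≡1493, 1646^4≡2557, 1646^8≡1290, 1646^16≡2298, 1646^32≡2297, 1646^64≡391, 1646^128≡2297, 1646^256≡391, 1646^512≡2297, 1646^1024≡391
1851 = 1024 + 512 + 256 + 32 + 16 + 8 + 2 + 1, so 1646^1851 ≡ 391·2297·391·2297·2298·1290·1493·1646 ≡ 490 (mod 2689)
R · y^e mod p:
Squares mod 2689: 1091^1≡1091, 1091^2≡1743, 1091^4≡2168, 1091^8≡2541, 1091^16≡392, 1091^32≡391, 1091^64≡2297, 1091^128≡391, 1091^256≡2297, 1091^512≡391, 1091^1024≡2297
1836 = 1024 + 512 + 256 + 32 + 8 + 4, so 1091^1836 ≡ 2297·391·2297·391·2541·2168 ≡ 1816 (mod 2689)
21·1816 = 38136 ≡ 490 (mod 2689)
490 ≡ 490 (mod 2689); signature holds.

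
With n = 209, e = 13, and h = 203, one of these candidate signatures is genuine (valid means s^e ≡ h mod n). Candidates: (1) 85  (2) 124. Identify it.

Candidate 1: 85^2 = 7225 ≡ 119; 85^4 ≡ 119^2 = 14161 ≡ 158; 85^8 ≡ 158^2 = 24964 ≡ 93; 13 = 8 + 4 + 1, so 85^13 ≡ 93·158·85 ≡ 6 (mod 209)
Candidate 2: 124^2 = 15376 ≡ 119; 124^4 ≡ 119^2 = 14161 ≡ 158; 124^8 ≡ 158^2 = 24964 ≡ 93; 13 = 8 + 4 + 1, so 124^13 ≡ 93·158·124 ≡ 203 (mod 209)
  → matches h = 203

2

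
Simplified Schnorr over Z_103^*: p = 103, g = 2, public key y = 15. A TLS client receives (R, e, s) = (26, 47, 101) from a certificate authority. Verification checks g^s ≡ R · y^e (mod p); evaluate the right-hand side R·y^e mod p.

52

15^2 = 225 ≡ 19
15^4 ≡ 19^2 = 361 ≡ 52
15^8 ≡ 52^2 = 2704 ≡ 26
15^16 ≡ 26^2 = 676 ≡ 58
15^32 ≡ 58^2 = 3364 ≡ 68
47 = 32 + 8 + 4 + 2 + 1, so 15^47 ≡ 68·26·52·19·15 ≡ 2 (mod 103)
R · y^e ≡ 26·2 = 52 ≡ 52 (mod 103)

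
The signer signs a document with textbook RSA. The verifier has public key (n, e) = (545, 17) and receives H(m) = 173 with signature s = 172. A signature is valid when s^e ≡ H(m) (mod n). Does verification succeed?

fails

s^17 mod 545 = 372
The recovered value 372 does not match the digest 173.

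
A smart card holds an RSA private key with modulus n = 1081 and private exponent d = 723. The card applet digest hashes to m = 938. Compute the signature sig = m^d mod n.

292

m^2 ≡ 938^2 = 879844 ≡ 991
m^4 ≡ 991^2 = 982081 ≡ 533
m^8 ≡ 533^2 = 284089 ≡ 867
m^16 ≡ 867^2 = 751689 ≡ 394
m^32 ≡ 394^2 = 155236 ≡ 653
m^64 ≡ 653^2 = 426409 ≡ 495
m^128 ≡ 495^2 = 245025 ≡ 719
m^256 ≡ 719^2 = 516961 ≡ 243
m^512 ≡ 243^2 = 59049 ≡ 675
723 = 512 + 128 + 64 + 16 + 2 + 1, so m^723 ≡ 675·719·495·394·991·938 ≡ 292 (mod 1081)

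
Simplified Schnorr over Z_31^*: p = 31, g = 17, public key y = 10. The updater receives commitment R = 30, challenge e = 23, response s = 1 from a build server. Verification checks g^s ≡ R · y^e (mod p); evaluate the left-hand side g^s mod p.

17

17^1 mod 31 = 17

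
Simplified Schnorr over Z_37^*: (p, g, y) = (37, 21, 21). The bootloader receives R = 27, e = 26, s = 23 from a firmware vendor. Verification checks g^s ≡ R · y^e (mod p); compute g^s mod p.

4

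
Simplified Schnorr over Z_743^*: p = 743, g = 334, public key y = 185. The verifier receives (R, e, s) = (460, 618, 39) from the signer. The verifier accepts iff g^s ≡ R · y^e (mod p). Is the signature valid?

g^s mod p:
Squares mod 743: 334^1≡334, 334^2≡106, 334^4≡91, 334^8≡108, 334^16≡519, 334^32≡395
39 = 32 + 4 + 2 + 1, so 334^39 ≡ 395·91·106·334 ≡ 497 (mod 743)
R · y^e mod p:
Squares mod 743: 185^1≡185, 185^2≡47, 185^4≡723, 185^8≡400, 185^16≡255, 185^32≡384, 185^64≡342, 185^128≡313, 185^256≡636, 185^512≡304
618 = 512 + 64 + 32 + 8 + 2, so 185^618 ≡ 304·342·384·400·47 ≡ 121 (mod 743)
460·121 = 55660 ≡ 678 (mod 743)
497 ≠ 678; the check fails.

invalid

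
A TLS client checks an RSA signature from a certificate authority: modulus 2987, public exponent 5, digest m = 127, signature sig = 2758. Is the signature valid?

valid

Squares mod 2987: sig^1≡2758, sig^2≡1662, sig^4≡2256
5 = 4 + 1, so sig^5 ≡ 2256·2758 ≡ 127 (mod 2987)
Since 127 equals the digest 127, verification succeeds.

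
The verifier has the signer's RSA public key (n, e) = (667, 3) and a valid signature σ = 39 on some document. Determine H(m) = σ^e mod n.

Squares mod 667: σ^1≡39, σ^2≡187
3 = 2 + 1, so σ^3 ≡ 187·39 ≡ 623 (mod 667)

623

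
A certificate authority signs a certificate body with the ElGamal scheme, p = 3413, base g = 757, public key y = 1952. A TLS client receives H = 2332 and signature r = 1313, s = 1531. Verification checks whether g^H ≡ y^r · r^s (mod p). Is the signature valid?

Left side g^H mod p:
757^2 = 573049 ≡ 3078
757^4 ≡ 3078^2 = 9474084 ≡ 3009
757^8 ≡ 3009^2 = 9054081 ≡ 2805
757^16 ≡ 2805^2 = 7868025 ≡ 1060
757^32 ≡ 1060^2 = 1123600 ≡ 723
757^64 ≡ 723^2 = 522729 ≡ 540
757^128 ≡ 540^2 = 291600 ≡ 1495
757^256 ≡ 1495^2 = 2235025 ≡ 2923
757^512 ≡ 2923^2 = 8543929 ≡ 1190
757^1024 ≡ 1190^2 = 1416100 ≡ 3118
757^2048 ≡ 3118^2 = 9721924 ≡ 1700
2332 = 2048 + 256 + 16 + 8 + 4, so 757^2332 ≡ 1700·2923·1060·2805·3009 ≡ 1388 (mod 3413)
Right side y^r · r^s mod p:
1952^2 = 3810304 ≡ 1396
1952^4 ≡ 1396^2 = 1948816 ≡ 3406
1952^8 ≡ 3406^2 = 11600836 ≡ 49
1952^16 ≡ 49^2 = 2401
1952^32 ≡ 2401^2 = 5764801 ≡ 244
1952^64 ≡ 244^2 = 59536 ≡ 1515
1952^128 ≡ 1515^2 = 2295225 ≡ 1689
1952^256 ≡ 1689^2 = 2852721 ≡ 2866
1952^512 ≡ 2866^2 = 8213956 ≡ 2278
1952^1024 ≡ 2278^2 = 5189284 ≡ 1524
1313 = 1024 + 256 + 32 + 1, so 1952^1313 ≡ 1524·2866·244·1952 ≡ 800 (mod 3413)
1313^2 = 1723969 ≡ 404
1313^4 ≡ 404^2 = 163216 ≡ 2805
1313^8 ≡ 2805^2 = 7868025 ≡ 1060
1313^16 ≡ 1060^2 = 1123600 ≡ 723
1313^32 ≡ 723^2 = 522729 ≡ 540
1313^64 ≡ 540^2 = 291600 ≡ 1495
1313^128 ≡ 1495^2 = 2235025 ≡ 2923
1313^256 ≡ 2923^2 = 8543929 ≡ 1190
1313^512 ≡ 1190^2 = 1416100 ≡ 3118
1313^1024 ≡ 3118^2 = 9721924 ≡ 1700
1531 = 1024 + 256 + 128 + 64 + 32 + 16 + 8 + 2 + 1, so 1313^1531 ≡ 1700·1190·2923·1495·540·723·1060·404·1313 ≡ 1384 (mod 3413)
800·1384 = 1107200 ≡ 1388 (mod 3413)
1388 ≡ 1388 (mod 3413), so the signature is genuine.

valid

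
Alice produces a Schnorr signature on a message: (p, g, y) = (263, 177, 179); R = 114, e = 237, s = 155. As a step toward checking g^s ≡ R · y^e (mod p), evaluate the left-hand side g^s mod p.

125

177^2 = 31329 ≡ 32
177^4 ≡ 32^2 = 1024 ≡ 235
177^8 ≡ 235^2 = 55225 ≡ 258
177^16 ≡ 258^2 = 66564 ≡ 25
177^32 ≡ 25^2 = 625 ≡ 99
177^64 ≡ 99^2 = 9801 ≡ 70
177^128 ≡ 70^2 = 4900 ≡ 166
155 = 128 + 16 + 8 + 2 + 1, so 177^155 ≡ 166·25·258·32·177 ≡ 125 (mod 263)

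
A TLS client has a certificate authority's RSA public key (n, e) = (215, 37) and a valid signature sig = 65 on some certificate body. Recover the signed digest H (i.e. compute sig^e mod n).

75

sig^37 mod 215 = 75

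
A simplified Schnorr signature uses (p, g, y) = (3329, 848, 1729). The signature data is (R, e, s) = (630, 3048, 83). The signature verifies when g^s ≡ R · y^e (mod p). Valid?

g^s mod p:
848^2 = 719104 ≡ 40
848^4 ≡ 40^2 = 1600
848^8 ≡ 1600^2 = 2560000 ≡ 3328
848^16 ≡ 3328^2 = 11075584 ≡ 1
848^32 ≡ 1^2 = 1
848^64 ≡ 1^2 = 1
83 = 64 + 16 + 2 + 1, so 848^83 ≡ 1·1·40·848 ≡ 630 (mod 3329)
R · y^e mod p:
1729^2 = 2989441 ≡ 3328
1729^4 ≡ 3328^2 = 11075584 ≡ 1
1729^8 ≡ 1^2 = 1
1729^16 ≡ 1^2 = 1
1729^32 ≡ 1^2 = 1
1729^64 ≡ 1^2 = 1
1729^128 ≡ 1^2 = 1
1729^256 ≡ 1^2 = 1
1729^512 ≡ 1^2 = 1
1729^1024 ≡ 1^2 = 1
1729^2048 ≡ 1^2 = 1
3048 = 2048 + 512 + 256 + 128 + 64 + 32 + 8, so 1729^3048 ≡ 1·1·1·1·1·1·1 ≡ 1 (mod 3329)
630·1 = 630 ≡ 630 (mod 3329)
630 ≡ 630 (mod 3329); signature holds.

yes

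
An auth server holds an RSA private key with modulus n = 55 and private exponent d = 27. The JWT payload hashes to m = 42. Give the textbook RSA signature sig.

48

m^2 ≡ 42^2 = 1764 ≡ 4
m^4 ≡ 4^2 = 16
m^8 ≡ 16^2 = 256 ≡ 36
m^16 ≡ 36^2 = 1296 ≡ 31
27 = 16 + 8 + 2 + 1, so m^27 ≡ 31·36·4·42 ≡ 48 (mod 55)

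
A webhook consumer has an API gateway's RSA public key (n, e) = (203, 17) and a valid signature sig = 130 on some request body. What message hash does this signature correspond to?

156

Squares mod 203: sig^1≡130, sig^2≡51, sig^4≡165, sig^8≡23, sig^16≡123
17 = 16 + 1, so sig^17 ≡ 123·130 ≡ 156 (mod 203)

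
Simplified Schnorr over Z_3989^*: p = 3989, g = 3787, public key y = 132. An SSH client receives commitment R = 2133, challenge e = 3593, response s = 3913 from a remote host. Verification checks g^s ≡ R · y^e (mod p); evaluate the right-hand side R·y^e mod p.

729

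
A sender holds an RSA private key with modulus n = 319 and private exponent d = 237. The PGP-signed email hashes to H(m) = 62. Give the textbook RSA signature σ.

Squares mod 319: (H(m))^1≡62, (H(m))^2≡16, (H(m))^4≡256, (H(m))^8≡141, (H(m))^16≡103, (H(m))^32≡82, (H(m))^64≡25, (H(m))^128≡306
237 = 128 + 64 + 32 + 8 + 4 + 1, so (H(m))^237 ≡ 306·25·82·141·256·62 ≡ 138 (mod 319)

138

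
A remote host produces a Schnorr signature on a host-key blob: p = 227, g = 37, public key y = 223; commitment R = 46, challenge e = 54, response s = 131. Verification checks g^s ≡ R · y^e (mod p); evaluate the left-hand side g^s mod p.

183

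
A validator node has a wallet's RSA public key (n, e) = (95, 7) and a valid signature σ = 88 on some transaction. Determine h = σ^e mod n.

Squares mod 95: σ^1≡88, σ^2≡49, σ^4≡26
7 = 4 + 2 + 1, so σ^7 ≡ 26·49·88 ≡ 12 (mod 95)

12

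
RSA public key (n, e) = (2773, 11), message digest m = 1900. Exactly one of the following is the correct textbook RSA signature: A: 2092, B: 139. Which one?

B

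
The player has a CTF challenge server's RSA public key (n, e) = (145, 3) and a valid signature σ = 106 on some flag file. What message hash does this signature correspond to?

σ^2 ≡ 106^2 = 11236 ≡ 71
3 = 2 + 1, so σ^3 ≡ 71·106 ≡ 131 (mod 145)

131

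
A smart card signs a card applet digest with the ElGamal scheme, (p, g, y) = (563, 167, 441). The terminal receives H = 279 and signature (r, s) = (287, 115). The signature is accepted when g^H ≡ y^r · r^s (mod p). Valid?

no

Left side g^H mod p:
167^2 = 27889 ≡ 302
167^4 ≡ 302^2 = 91204 ≡ 561
167^8 ≡ 561^2 = 314721 ≡ 4
167^16 ≡ 4^2 = 16
167^32 ≡ 16^2 = 256
167^64 ≡ 256^2 = 65536 ≡ 228
167^128 ≡ 228^2 = 51984 ≡ 188
167^256 ≡ 188^2 = 35344 ≡ 438
279 = 256 + 16 + 4 + 2 + 1, so 167^279 ≡ 438·16·561·302·167 ≡ 151 (mod 563)
Right side y^r · r^s mod p:
441^2 = 194481 ≡ 246
441^4 ≡ 246^2 = 60516 ≡ 275
441^8 ≡ 275^2 = 75625 ≡ 183
441^16 ≡ 183^2 = 33489 ≡ 272
441^32 ≡ 272^2 = 73984 ≡ 231
441^64 ≡ 231^2 = 53361 ≡ 439
441^128 ≡ 439^2 = 192721 ≡ 175
441^256 ≡ 175^2 = 30625 ≡ 223
287 = 256 + 16 + 8 + 4 + 2 + 1, so 441^287 ≡ 223·272·183·275·246·441 ≡ 90 (mod 563)
287^2 = 82369 ≡ 171
287^4 ≡ 171^2 = 29241 ≡ 528
287^8 ≡ 528^2 = 278784 ≡ 99
287^16 ≡ 99^2 = 9801 ≡ 230
287^32 ≡ 230^2 = 52900 ≡ 541
287^64 ≡ 541^2 = 292681 ≡ 484
115 = 64 + 32 + 16 + 2 + 1, so 287^115 ≡ 484·541·230·171·287 ≡ 397 (mod 563)
90·397 = 35730 ≡ 261 (mod 563)
151 ≠ 261, so verification fails.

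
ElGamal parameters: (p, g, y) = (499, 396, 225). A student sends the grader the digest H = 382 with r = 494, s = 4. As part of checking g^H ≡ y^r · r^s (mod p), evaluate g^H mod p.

396^2 = 156816 ≡ 130
396^4 ≡ 130^2 = 16900 ≡ 433
396^8 ≡ 433^2 = 187489 ≡ 364
396^16 ≡ 364^2 = 132496 ≡ 261
396^32 ≡ 261^2 = 68121 ≡ 257
396^64 ≡ 257^2 = 66049 ≡ 181
396^128 ≡ 181^2 = 32761 ≡ 326
396^256 ≡ 326^2 = 106276 ≡ 488
382 = 256 + 64 + 32 + 16 + 8 + 4 + 2, so 396^382 ≡ 488·181·257·261·364·433·130 ≡ 410 (mod 499)

410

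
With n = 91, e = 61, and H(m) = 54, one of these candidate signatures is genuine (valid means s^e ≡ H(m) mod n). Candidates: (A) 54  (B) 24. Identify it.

Candidate A: Squares mod 91: 54^1≡54, 54^2≡4, 54^4≡16, 54^8≡74, 54^16≡16, 54^32≡74; 61 = 32 + 16 + 8 + 4 + 1, so 54^61 ≡ 74·16·74·16·54 ≡ 54 (mod 91)
  → matches H(m) = 54
Candidate B: Squares mod 91: 24^1≡24, 24^2≡30, 24^4≡81, 24^8≡9, 24^16≡81, 24^32≡9; 61 = 32 + 16 + 8 + 4 + 1, so 24^61 ≡ 9·81·9·81·24 ≡ 24 (mod 91)

A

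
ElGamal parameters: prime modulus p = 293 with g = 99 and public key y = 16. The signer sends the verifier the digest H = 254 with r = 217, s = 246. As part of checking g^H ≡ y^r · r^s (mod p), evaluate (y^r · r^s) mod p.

203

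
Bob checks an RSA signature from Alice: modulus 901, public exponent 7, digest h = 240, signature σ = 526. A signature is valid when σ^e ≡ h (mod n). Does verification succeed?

σ^2 ≡ 526^2 = 276676 ≡ 69
σ^4 ≡ 69^2 = 4761 ≡ 256
7 = 4 + 2 + 1, so σ^7 ≡ 256·69·526 ≡ 152 (mod 901)
152 ≠ 240, so verification fails.

fails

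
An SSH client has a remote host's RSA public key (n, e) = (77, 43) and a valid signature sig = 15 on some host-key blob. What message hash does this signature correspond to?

64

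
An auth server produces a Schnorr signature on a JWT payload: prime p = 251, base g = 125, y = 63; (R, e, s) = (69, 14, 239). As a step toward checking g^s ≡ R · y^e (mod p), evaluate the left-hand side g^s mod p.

211

125^239 mod 251 = 211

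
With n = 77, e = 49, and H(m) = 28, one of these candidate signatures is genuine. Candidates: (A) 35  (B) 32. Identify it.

Candidate A: 35^49 mod 77 = 28
  → matches H(m) = 28
Candidate B: 32^49 mod 77 = 32

A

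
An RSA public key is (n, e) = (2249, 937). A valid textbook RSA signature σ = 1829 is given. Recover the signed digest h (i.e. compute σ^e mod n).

373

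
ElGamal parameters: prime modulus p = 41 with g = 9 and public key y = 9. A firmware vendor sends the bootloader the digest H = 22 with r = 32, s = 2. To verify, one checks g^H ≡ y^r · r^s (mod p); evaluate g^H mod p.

9^2 = 81 ≡ 40
9^4 ≡ 40^2 = 1600 ≡ 1
9^8 ≡ 1^2 = 1
9^16 ≡ 1^2 = 1
22 = 16 + 4 + 2, so 9^22 ≡ 1·1·40 ≡ 40 (mod 41)

40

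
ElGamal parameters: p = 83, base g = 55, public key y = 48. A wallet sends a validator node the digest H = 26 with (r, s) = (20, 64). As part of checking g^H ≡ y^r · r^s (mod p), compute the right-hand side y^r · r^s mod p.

33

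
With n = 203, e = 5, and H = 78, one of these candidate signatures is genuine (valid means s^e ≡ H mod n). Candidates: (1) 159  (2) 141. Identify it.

2

Candidate 1: 159^2 = 25281 ≡ 109; 159^4 ≡ 109^2 = 11881 ≡ 107; 5 = 4 + 1, so 159^5 ≡ 107·159 ≡ 164 (mod 203)
Candidate 2: 141^2 = 19881 ≡ 190; 141^4 ≡ 190^2 = 36100 ≡ 169; 5 = 4 + 1, so 141^5 ≡ 169·141 ≡ 78 (mod 203)
  → matches H = 78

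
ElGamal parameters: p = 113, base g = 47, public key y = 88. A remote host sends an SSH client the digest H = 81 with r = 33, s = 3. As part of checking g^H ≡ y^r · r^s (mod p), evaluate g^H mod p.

Squares mod 113: 47^1≡47, 47^2≡62, 47^4≡2, 47^8≡4, 47^16≡16, 47^32≡30, 47^64≡109
81 = 64 + 16 + 1, so 47^81 ≡ 109·16·47 ≡ 43 (mod 113)

43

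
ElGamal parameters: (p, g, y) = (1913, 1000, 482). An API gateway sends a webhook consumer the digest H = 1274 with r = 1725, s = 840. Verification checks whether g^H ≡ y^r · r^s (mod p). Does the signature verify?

Left side g^H mod p:
1000^2 = 1000000 ≡ 1414
1000^4 ≡ 1414^2 = 1999396 ≡ 311
1000^8 ≡ 311^2 = 96721 ≡ 1071
1000^16 ≡ 1071^2 = 1147041 ≡ 1154
1000^32 ≡ 1154^2 = 1331716 ≡ 268
1000^64 ≡ 268^2 = 71824 ≡ 1043
1000^128 ≡ 1043^2 = 1087849 ≡ 1265
1000^256 ≡ 1265^2 = 1600225 ≡ 957
1000^512 ≡ 957^2 = 915849 ≡ 1435
1000^1024 ≡ 1435^2 = 2059225 ≡ 837
1274 = 1024 + 128 + 64 + 32 + 16 + 8 + 2, so 1000^1274 ≡ 837·1265·1043·268·1154·1071·1414 ≡ 440 (mod 1913)
Right side y^r · r^s mod p:
482^2 = 232324 ≡ 851
482^4 ≡ 851^2 = 724201 ≡ 1087
482^8 ≡ 1087^2 = 1181569 ≡ 1248
482^16 ≡ 1248^2 = 1557504 ≡ 322
482^32 ≡ 322^2 = 103684 ≡ 382
482^64 ≡ 382^2 = 145924 ≡ 536
482^128 ≡ 536^2 = 287296 ≡ 346
482^256 ≡ 346^2 = 119716 ≡ 1110
482^512 ≡ 1110^2 = 1232100 ≡ 128
482^1024 ≡ 128^2 = 16384 ≡ 1080
1725 = 1024 + 512 + 128 + 32 + 16 + 8 + 4 + 1, so 482^1725 ≡ 1080·128·346·382·322·1248·1087·482 ≡ 986 (mod 1913)
1725^2 = 2975625 ≡ 910
1725^4 ≡ 910^2 = 828100 ≡ 1684
1725^8 ≡ 1684^2 = 2835856 ≡ 790
1725^16 ≡ 790^2 = 624100 ≡ 462
1725^32 ≡ 462^2 = 213444 ≡ 1101
1725^64 ≡ 1101^2 = 1212201 ≡ 1272
1725^128 ≡ 1272^2 = 1617984 ≡ 1499
1725^256 ≡ 1499^2 = 2247001 ≡ 1139
1725^512 ≡ 1139^2 = 1297321 ≡ 307
840 = 512 + 256 + 64 + 8, so 1725^840 ≡ 307·1139·1272·790 ≡ 404 (mod 1913)
986·404 = 398344 ≡ 440 (mod 1913)
440 ≡ 440 (mod 1913), so the signature is genuine.

verifies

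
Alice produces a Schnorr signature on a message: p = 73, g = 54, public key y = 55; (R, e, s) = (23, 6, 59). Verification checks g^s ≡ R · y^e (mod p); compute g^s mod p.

12

54^59 mod 73 = 12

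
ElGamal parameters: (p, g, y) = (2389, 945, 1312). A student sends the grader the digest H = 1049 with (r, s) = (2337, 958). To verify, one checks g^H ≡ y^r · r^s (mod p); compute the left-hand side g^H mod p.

945^2 = 893025 ≡ 1928
945^4 ≡ 1928^2 = 3717184 ≡ 2289
945^8 ≡ 2289^2 = 5239521 ≡ 444
945^16 ≡ 444^2 = 197136 ≡ 1238
945^32 ≡ 1238^2 = 1532644 ≡ 1295
945^64 ≡ 1295^2 = 1677025 ≡ 2336
945^128 ≡ 2336^2 = 5456896 ≡ 420
945^256 ≡ 420^2 = 176400 ≡ 2003
945^512 ≡ 2003^2 = 4012009 ≡ 878
945^1024 ≡ 878^2 = 770884 ≡ 1626
1049 = 1024 + 16 + 8 + 1, so 945^1049 ≡ 1626·1238·444·945 ≡ 1093 (mod 2389)

1093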